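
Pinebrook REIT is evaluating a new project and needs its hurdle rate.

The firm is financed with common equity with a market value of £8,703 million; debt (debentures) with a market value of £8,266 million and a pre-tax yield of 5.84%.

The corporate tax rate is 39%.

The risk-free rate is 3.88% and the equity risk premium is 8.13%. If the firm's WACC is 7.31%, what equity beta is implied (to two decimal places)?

Total capital V = 8703 + 8266 = 16969.
Equity weight = 8703/16969 = 0.5129.
Debentures weight = 8266/16969 = 0.4871.
Debt contribution = 0.4871 × 5.84% × (1 − 39%) = 1.7353%.
Required equity contribution = 7.31% − 1.7353% = 5.5747%  ⇒  Re = 10.8694%.
CAPM: 10.8694% = 3.88% + β × 8.13%  ⇒  β = 0.8597.

0.86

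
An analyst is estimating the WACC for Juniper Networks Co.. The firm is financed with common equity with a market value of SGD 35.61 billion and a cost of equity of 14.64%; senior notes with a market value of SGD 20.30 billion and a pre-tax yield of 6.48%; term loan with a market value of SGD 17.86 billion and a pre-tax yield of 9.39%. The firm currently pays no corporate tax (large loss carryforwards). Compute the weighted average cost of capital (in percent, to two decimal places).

11.12%

Total capital V = 35.61 + 20.3 + 17.86 = 73.77.
Equity: weight = 35.61/73.77 = 0.4827; cost = 14.64%.
Senior notes: weight = 20.3/73.77 = 0.2752; after-tax cost = 6.48% × (1 − 0%) = 6.4800%.
Term loan: weight = 17.86/73.77 = 0.2421; after-tax cost = 9.39% × (1 − 0%) = 9.3900%.
WACC = 0.4827 × 14.6400% + 0.2752 × 6.4800% + 0.2421 × 9.3900% = 11.1235%.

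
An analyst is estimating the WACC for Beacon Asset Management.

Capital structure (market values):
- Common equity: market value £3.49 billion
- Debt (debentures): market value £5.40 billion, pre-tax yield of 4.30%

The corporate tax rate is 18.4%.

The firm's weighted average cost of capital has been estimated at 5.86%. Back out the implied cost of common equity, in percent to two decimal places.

9.50%

Total capital V = 3.49 + 5.4 = 8.89.
Equity weight = 3.49/8.89 = 0.3926.
Debentures weight = 5.4/8.89 = 0.6074.
Debt contribution = 0.6074 × 4.3% × (1 − 18.4%) = 2.1313%.
Required equity contribution = 5.86% − 2.1313% = 3.7287%.
Re = 3.7287% / 0.3926 = 9.4980%.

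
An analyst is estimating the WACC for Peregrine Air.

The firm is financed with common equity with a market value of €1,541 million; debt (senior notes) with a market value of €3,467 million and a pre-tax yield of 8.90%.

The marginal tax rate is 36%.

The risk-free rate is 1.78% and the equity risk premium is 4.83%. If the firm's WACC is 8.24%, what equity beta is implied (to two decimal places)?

Total capital V = 1541 + 3467 = 5008.
Equity weight = 1541/5008 = 0.3077.
Senior notes weight = 3467/5008 = 0.6923.
Debt contribution = 0.6923 × 8.9% × (1 − 36%) = 3.9433%.
Required equity contribution = 8.24% − 3.9433% = 4.2967%  ⇒  Re = 13.9636%.
CAPM: 13.9636% = 1.78% + β × 4.83%  ⇒  β = 2.5225.

2.52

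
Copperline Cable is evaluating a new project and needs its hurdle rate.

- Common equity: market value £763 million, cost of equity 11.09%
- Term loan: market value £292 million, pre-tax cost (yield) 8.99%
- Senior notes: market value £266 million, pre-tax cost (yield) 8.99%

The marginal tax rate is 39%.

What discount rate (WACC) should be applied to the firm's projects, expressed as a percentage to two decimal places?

Total capital V = 763 + 292 + 266 = 1321.
Equity: weight = 763/1321 = 0.5776; cost = 11.09%.
Term loan: weight = 292/1321 = 0.2210; after-tax cost = 8.99% × (1 − 39%) = 5.4839%.
Senior notes: weight = 266/1321 = 0.2014; after-tax cost = 8.99% × (1 − 39%) = 5.4839%.
WACC = 0.5776 × 11.0900% + 0.2210 × 5.4839% + 0.2014 × 5.4839% = 8.7219%.

8.72%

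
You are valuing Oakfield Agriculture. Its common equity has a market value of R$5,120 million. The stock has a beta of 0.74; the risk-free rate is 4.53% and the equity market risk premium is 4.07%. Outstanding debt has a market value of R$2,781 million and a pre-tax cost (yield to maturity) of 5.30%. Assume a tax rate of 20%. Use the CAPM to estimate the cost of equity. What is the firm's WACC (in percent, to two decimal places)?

6.38%

Cost of equity via CAPM: Re = 4.53% + 0.74 × 4.07% = 7.5418%.
Total capital V = 5120 + 2781 = 7901.
Equity: weight = 5120/7901 = 0.6480; cost = 7.5418%.
Debt: weight = 2781/7901 = 0.3520; after-tax cost = 5.3% × (1 − 20%) = 4.2400%.
WACC = 0.6480 × 7.5418% + 0.3520 × 4.2400% = 6.3796%.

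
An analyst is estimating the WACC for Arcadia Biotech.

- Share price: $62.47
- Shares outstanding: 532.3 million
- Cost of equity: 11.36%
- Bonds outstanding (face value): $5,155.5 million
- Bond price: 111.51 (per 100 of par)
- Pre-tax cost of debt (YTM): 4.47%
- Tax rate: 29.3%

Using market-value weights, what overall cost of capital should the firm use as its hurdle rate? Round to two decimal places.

Market value of equity E = 62.47 × 532.3m = 33252.781m. Market value of debt D = 5155.5m × 111.51/100 = 5748.89805m.
Total capital V = 33252.781 + 5748.89805 = 39001.67905.
Equity: weight = 33252.781/39001.67905 = 0.8526; cost = 11.36%.
Bonds outstanding: weight = 5748.89805/39001.67905 = 0.1474; after-tax cost = 4.47% × (1 − 29.3%) = 3.1603%.
WACC = 0.8526 × 11.3600% + 0.1474 × 3.1603% = 10.1514%.

10.15%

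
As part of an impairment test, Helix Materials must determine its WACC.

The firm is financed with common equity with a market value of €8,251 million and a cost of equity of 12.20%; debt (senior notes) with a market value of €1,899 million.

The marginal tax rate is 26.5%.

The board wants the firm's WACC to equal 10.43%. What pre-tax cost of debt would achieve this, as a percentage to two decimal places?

Total capital V = 8251 + 1899 = 10150.
Equity weight = 8251/10150 = 0.8129.
Senior notes weight = 1899/10150 = 0.1871.
Equity contribution = 0.8129 × 12.2% = 9.9175%.
Remaining for debt = 10.43% − 9.9175% = 0.5125%.
Rd × (1 − 26.5%) × 0.1871 = 0.5125%  ⇒  Rd = 3.7272%.

3.73%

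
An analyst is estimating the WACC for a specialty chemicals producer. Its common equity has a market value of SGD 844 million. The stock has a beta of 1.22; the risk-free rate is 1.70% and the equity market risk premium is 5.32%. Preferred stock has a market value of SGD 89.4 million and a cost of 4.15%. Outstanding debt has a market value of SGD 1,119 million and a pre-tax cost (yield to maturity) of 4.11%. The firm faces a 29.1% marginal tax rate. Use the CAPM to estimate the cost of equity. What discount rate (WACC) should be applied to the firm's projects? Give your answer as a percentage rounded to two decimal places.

Cost of equity via CAPM: Re = 1.7% + 1.22 × 5.32% = 8.1904%.
Total capital V = 844 + 89.4 + 1119 = 2052.4.
Equity: weight = 844/2052.4 = 0.4112; cost = 8.1904%.
Preferred: weight = 89.4/2052.4 = 0.0436; cost = 4.15%.
Debt: weight = 1119/2052.4 = 0.5452; after-tax cost = 4.11% × (1 − 29.1%) = 2.9140%.
WACC = 0.4112 × 8.1904% + 0.0436 × 4.1500% + 0.5452 × 2.9140% = 5.1376%.

5.14%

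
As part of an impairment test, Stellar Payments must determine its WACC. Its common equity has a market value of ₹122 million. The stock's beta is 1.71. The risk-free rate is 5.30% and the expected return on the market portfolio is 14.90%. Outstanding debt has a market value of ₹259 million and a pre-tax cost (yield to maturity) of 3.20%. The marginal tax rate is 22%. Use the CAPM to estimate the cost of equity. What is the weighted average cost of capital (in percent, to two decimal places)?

Market risk premium = 14.9% − 5.3% = 9.6%.
Cost of equity via CAPM: Re = 5.3% + 1.71 × 9.6% = 21.7160%.
Total capital V = 122 + 259 = 381.
Equity: weight = 122/381 = 0.3202; cost = 21.716%.
Debt: weight = 259/381 = 0.6798; after-tax cost = 3.2% × (1 − 22%) = 2.4960%.
WACC = 0.3202 × 21.7160% + 0.6798 × 2.4960% = 8.6504%.

8.65%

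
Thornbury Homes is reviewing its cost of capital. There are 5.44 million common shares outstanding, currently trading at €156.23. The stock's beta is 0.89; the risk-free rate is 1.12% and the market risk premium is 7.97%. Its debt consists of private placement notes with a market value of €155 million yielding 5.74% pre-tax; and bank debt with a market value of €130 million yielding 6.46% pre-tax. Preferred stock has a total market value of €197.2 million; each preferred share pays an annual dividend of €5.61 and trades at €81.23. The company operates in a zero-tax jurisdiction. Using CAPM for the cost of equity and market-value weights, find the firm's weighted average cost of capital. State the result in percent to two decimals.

7.56%

Cost of equity via CAPM: Re = 1.12% + 0.89 × 7.97% = 8.2133%.
Cost of preferred: Rp = 5.61 / 81.23 = 6.9063%.
Market value of equity E = 156.23 × 5.44m = 849.8912m.
Total capital V = 849.8912 + 197.2 + 155 + 130 = 1332.0912.
Equity: weight = 849.8912/1332.0912 = 0.6380; cost = 8.2133%.
Preferred: weight = 197.2/1332.0912 = 0.1480; cost = 6.9063%.
Private placement notes: weight = 155/1332.0912 = 0.1164; after-tax cost = 5.74% × (1 − 0%) = 5.7400%.
Bank debt: weight = 130/1332.0912 = 0.0976; after-tax cost = 6.46% × (1 − 0%) = 6.4600%.
WACC = 0.6380 × 8.2133% + 0.1480 × 6.9063% + 0.1164 × 5.7400% + 0.0976 × 6.4600% = 7.5609%.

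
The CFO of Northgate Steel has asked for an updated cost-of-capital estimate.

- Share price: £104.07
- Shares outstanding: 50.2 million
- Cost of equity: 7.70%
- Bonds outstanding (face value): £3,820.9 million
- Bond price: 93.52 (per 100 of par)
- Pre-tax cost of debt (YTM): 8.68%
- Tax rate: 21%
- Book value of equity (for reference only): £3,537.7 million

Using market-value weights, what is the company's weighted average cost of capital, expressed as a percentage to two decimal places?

Market value of equity E = 104.07 × 50.2m = 5224.314m. Market value of debt D = 3820.9m × 93.52/100 = 3573.30568m.
Total capital V = 5224.314 + 3573.30568 = 8797.61968.
Equity: weight = 5224.314/8797.61968 = 0.5938; cost = 7.7%.
Bonds outstanding: weight = 3573.30568/8797.61968 = 0.4062; after-tax cost = 8.68% × (1 − 21%) = 6.8572%.
WACC = 0.5938 × 7.7000% + 0.4062 × 6.8572% = 7.3577%.

7.36%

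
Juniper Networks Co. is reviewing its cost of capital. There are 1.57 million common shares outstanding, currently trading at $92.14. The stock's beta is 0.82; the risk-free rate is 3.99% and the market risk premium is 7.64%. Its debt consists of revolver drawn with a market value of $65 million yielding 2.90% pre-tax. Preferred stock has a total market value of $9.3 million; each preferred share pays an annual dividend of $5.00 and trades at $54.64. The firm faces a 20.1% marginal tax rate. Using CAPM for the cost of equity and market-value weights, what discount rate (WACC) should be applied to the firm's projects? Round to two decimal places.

Cost of equity via CAPM: Re = 3.99% + 0.82 × 7.64% = 10.2548%.
Cost of preferred: Rp = 5.0 / 54.64 = 9.1508%.
Market value of equity E = 92.14 × 1.57m = 144.6598m.
Total capital V = 144.6598 + 9.3 + 65 = 218.9598.
Equity: weight = 144.6598/218.9598 = 0.6607; cost = 10.2548%.
Preferred: weight = 9.3/218.9598 = 0.0425; cost = 9.1508%.
Revolver drawn: weight = 65/218.9598 = 0.2969; after-tax cost = 2.9% × (1 − 20.1%) = 2.3171%.
WACC = 0.6607 × 10.2548% + 0.0425 × 9.1508% + 0.2969 × 2.3171% = 7.8515%.

7.85%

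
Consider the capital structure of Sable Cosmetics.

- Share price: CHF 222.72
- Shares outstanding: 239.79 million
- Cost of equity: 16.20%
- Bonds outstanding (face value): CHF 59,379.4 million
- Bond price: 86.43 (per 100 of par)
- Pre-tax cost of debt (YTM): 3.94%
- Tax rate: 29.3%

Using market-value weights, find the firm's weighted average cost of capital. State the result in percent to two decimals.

9.63%

Market value of equity E = 222.72 × 239.79m = 53406.0288m. Market value of debt D = 59379.4m × 86.43/100 = 51321.61542m.
Total capital V = 53406.0288 + 51321.61542 = 104727.64422.
Equity: weight = 53406.0288/104727.64422 = 0.5100; cost = 16.2%.
Bonds outstanding: weight = 51321.61542/104727.64422 = 0.4900; after-tax cost = 3.94% × (1 − 29.3%) = 2.7856%.
WACC = 0.5100 × 16.2000% + 0.4900 × 2.7856% = 9.6263%.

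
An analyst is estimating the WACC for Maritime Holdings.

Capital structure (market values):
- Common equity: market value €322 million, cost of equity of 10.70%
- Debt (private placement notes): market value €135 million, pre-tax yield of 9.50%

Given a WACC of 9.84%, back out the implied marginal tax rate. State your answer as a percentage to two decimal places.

Total capital V = 322 + 135 = 457.
Equity weight = 322/457 = 0.7046.
Private placement notes weight = 135/457 = 0.2954.
Equity contribution = 0.7046 × 10.7% = 7.5392%.
Debt contribution must be 9.84% − 7.5392% = 2.3008%.
0.2954 × 9.5% × (1 − T) = 2.3008%  ⇒  (1 − T) = 0.8199.
T = 18.0133%.

18.01%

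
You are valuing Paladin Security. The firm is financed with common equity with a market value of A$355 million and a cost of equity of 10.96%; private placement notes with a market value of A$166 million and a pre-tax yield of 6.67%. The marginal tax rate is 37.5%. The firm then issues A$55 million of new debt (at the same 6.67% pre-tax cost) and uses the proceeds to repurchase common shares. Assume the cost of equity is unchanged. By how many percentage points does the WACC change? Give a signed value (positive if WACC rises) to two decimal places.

Current WACC:
Total capital V = 355 + 166 = 521.
Equity: weight = 355/521 = 0.6814; cost = 10.96%.
Private placement notes: weight = 166/521 = 0.3186; after-tax cost = 6.67% × (1 − 37.5%) = 4.1688%.
WACC = 0.6814 × 10.9600% + 0.3186 × 4.1688% = 8.7962%.
After the change:
Total capital V = 300 + 221 = 521.
Equity: weight = 300/521 = 0.5758; cost = 10.96%.
Private placement notes: weight = 221/521 = 0.4242; after-tax cost = 6.67% × (1 − 37.5%) = 4.1688%.
WACC = 0.5758 × 10.9600% + 0.4242 × 4.1688% = 8.0793%.
Change in WACC = 8.0793% − 8.7962% = -0.7169 pp.

-0.72 pp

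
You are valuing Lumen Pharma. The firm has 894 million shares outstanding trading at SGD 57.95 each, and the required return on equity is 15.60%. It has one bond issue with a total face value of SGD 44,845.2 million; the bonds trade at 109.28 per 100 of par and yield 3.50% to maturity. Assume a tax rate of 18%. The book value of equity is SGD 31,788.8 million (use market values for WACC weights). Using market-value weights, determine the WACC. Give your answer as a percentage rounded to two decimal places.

9.41%

Market value of equity E = 57.95 × 894m = 51807.3m. Market value of debt D = 44845.2m × 109.28/100 = 49006.83456m.
Total capital V = 51807.3 + 49006.83456 = 100814.13456.
Equity: weight = 51807.3/100814.13456 = 0.5139; cost = 15.6%.
Bonds outstanding: weight = 49006.83456/100814.13456 = 0.4861; after-tax cost = 3.5% × (1 − 18%) = 2.8700%.
WACC = 0.5139 × 15.6000% + 0.4861 × 2.8700% = 9.4118%.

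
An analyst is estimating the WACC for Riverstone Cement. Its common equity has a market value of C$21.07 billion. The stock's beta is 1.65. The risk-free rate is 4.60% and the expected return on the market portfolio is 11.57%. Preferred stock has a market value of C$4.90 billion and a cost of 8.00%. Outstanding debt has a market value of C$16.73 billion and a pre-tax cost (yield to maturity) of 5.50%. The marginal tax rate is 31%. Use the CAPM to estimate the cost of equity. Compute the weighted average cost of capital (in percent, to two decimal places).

Market risk premium = 11.57% − 4.6% = 6.97%.
Cost of equity via CAPM: Re = 4.6% + 1.65 × 6.97% = 16.1005%.
Total capital V = 21.07 + 4.9 + 16.73 = 42.7.
Equity: weight = 21.07/42.7 = 0.4934; cost = 16.1005%.
Preferred: weight = 4.9/42.7 = 0.1148; cost = 8%.
Debt: weight = 16.73/42.7 = 0.3918; after-tax cost = 5.5% × (1 − 31%) = 3.7950%.
WACC = 0.4934 × 16.1005% + 0.1148 × 8.0000% + 0.3918 × 3.7950% = 10.3496%.

10.35%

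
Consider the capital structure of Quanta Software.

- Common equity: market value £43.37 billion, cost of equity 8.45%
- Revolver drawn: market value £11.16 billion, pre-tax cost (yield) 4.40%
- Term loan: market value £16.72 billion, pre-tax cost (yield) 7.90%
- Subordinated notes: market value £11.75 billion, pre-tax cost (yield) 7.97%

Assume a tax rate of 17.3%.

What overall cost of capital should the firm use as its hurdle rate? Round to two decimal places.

7.15%

Total capital V = 43.37 + 11.16 + 16.72 + 11.75 = 83.
Equity: weight = 43.37/83 = 0.5225; cost = 8.45%.
Revolver drawn: weight = 11.16/83 = 0.1345; after-tax cost = 4.4% × (1 − 17.3%) = 3.6388%.
Term loan: weight = 16.72/83 = 0.2014; after-tax cost = 7.9% × (1 − 17.3%) = 6.5333%.
Subordinated notes: weight = 11.75/83 = 0.1416; after-tax cost = 7.97% × (1 − 17.3%) = 6.5912%.
WACC = 0.5225 × 8.4500% + 0.1345 × 3.6388% + 0.2014 × 6.5333% + 0.1416 × 6.5912% = 7.1538%.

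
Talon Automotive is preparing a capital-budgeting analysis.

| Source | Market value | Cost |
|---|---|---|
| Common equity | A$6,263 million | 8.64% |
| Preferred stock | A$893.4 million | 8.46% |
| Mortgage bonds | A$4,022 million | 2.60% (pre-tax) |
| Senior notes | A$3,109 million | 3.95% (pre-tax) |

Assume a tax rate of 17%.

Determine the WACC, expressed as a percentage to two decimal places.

Total capital V = 6263 + 893.4 + 4022 + 3109 = 14287.4.
Equity: weight = 6263/14287.4 = 0.4384; cost = 8.64%.
Preferred: weight = 893.4/14287.4 = 0.0625; cost = 8.46%.
Mortgage bonds: weight = 4022/14287.4 = 0.2815; after-tax cost = 2.6% × (1 − 17%) = 2.1580%.
Senior notes: weight = 3109/14287.4 = 0.2176; after-tax cost = 3.95% × (1 − 17%) = 3.2785%.
WACC = 0.4384 × 8.6400% + 0.0625 × 8.4600% + 0.2815 × 2.1580% + 0.2176 × 3.2785% = 5.6373%.

5.64%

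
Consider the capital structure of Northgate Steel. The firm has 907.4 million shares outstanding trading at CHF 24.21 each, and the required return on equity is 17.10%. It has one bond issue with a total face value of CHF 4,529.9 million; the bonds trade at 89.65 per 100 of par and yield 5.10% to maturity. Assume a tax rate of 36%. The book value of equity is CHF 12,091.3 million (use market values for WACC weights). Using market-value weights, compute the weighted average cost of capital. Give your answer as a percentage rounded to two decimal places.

14.94%

Market value of equity E = 24.21 × 907.4m = 21968.154m. Market value of debt D = 4529.9m × 89.65/100 = 4061.05535m.
Total capital V = 21968.154 + 4061.05535 = 26029.20935.
Equity: weight = 21968.154/26029.20935 = 0.8440; cost = 17.1%.
Bonds outstanding: weight = 4061.05535/26029.20935 = 0.1560; after-tax cost = 5.1% × (1 − 36%) = 3.2640%.
WACC = 0.8440 × 17.1000% + 0.1560 × 3.2640% = 14.9413%.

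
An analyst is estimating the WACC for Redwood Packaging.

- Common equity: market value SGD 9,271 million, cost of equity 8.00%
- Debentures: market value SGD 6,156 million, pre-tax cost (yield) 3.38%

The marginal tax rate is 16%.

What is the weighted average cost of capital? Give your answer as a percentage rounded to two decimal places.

5.94%

Total capital V = 9271 + 6156 = 15427.
Equity: weight = 9271/15427 = 0.6010; cost = 8%.
Debentures: weight = 6156/15427 = 0.3990; after-tax cost = 3.38% × (1 − 16%) = 2.8392%.
WACC = 0.6010 × 8.0000% + 0.3990 × 2.8392% = 5.9406%.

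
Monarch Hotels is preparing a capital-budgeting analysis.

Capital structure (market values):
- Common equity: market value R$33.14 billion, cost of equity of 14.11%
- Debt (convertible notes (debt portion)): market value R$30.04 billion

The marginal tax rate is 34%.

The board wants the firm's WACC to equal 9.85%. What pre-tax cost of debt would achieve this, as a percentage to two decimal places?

Total capital V = 33.14 + 30.04 = 63.18.
Equity weight = 33.14/63.18 = 0.5245.
Convertible notes (debt portion) weight = 30.04/63.18 = 0.4755.
Equity contribution = 0.5245 × 14.11% = 7.4012%.
Remaining for debt = 9.85% − 7.4012% = 2.4488%.
Rd × (1 − 34%) × 0.4755 = 2.4488%  ⇒  Rd = 7.8036%.

7.80%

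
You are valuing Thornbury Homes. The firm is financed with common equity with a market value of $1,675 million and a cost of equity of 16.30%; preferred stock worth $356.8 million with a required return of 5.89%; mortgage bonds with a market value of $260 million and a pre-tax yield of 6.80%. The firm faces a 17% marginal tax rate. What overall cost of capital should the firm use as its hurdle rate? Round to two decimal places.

Total capital V = 1675 + 356.8 + 260 = 2291.8.
Equity: weight = 1675/2291.8 = 0.7309; cost = 16.3%.
Preferred: weight = 356.8/2291.8 = 0.1557; cost = 5.89%.
Mortgage bonds: weight = 260/2291.8 = 0.1134; after-tax cost = 6.8% × (1 − 17%) = 5.6440%.
WACC = 0.7309 × 16.3000% + 0.1557 × 5.8900% + 0.1134 × 5.6440% = 13.4704%.

13.47%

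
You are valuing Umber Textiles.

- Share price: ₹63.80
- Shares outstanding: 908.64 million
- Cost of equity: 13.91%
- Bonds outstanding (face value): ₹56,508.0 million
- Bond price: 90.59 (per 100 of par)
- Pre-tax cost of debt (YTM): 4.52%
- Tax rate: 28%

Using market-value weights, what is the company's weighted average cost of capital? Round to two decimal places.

Market value of equity E = 63.8 × 908.64m = 57971.232m. Market value of debt D = 56508m × 90.59/100 = 51190.5972m.
Total capital V = 57971.232 + 51190.5972 = 109161.8292.
Equity: weight = 57971.232/109161.8292 = 0.5311; cost = 13.91%.
Bonds outstanding: weight = 51190.5972/109161.8292 = 0.4689; after-tax cost = 4.52% × (1 − 28%) = 3.2544%.
WACC = 0.5311 × 13.9100% + 0.4689 × 3.2544% = 8.9131%.

8.91%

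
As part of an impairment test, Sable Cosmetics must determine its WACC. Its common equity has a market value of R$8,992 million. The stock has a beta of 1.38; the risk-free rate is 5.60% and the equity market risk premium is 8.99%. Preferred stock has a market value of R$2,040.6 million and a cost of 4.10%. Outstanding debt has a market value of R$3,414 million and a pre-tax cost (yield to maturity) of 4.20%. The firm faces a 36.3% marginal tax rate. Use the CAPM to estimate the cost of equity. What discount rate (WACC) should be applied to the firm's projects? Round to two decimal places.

12.42%

Cost of equity via CAPM: Re = 5.6% + 1.38 × 8.99% = 18.0062%.
Total capital V = 8992 + 2040.6 + 3414 = 14446.6.
Equity: weight = 8992/14446.6 = 0.6224; cost = 18.0062%.
Preferred: weight = 2040.6/14446.6 = 0.1413; cost = 4.1%.
Debt: weight = 3414/14446.6 = 0.2363; after-tax cost = 4.2% × (1 − 36.3%) = 2.6754%.
WACC = 0.6224 × 18.0062% + 0.1413 × 4.1000% + 0.2363 × 2.6754% = 12.4190%.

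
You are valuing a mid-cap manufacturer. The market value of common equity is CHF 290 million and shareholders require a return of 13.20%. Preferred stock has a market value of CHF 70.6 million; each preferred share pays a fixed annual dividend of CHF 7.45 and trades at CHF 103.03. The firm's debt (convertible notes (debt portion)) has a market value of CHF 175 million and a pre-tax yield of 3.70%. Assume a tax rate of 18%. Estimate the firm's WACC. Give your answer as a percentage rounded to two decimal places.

9.09%

Cost of preferred: Rp = 7.45 / 103.03 = 7.2309%.
Total capital V = 290 + 70.6 + 175 = 535.6.
Equity: weight = 290/535.6 = 0.5414; cost = 13.2%.
Preferred: weight = 70.6/535.6 = 0.1318; cost = 7.2309%.
Convertible notes (debt portion): weight = 175/535.6 = 0.3267; after-tax cost = 3.7% × (1 − 18%) = 3.0340%.
WACC = 0.5414 × 13.2000% + 0.1318 × 7.2309% + 0.3267 × 3.0340% = 9.0916%.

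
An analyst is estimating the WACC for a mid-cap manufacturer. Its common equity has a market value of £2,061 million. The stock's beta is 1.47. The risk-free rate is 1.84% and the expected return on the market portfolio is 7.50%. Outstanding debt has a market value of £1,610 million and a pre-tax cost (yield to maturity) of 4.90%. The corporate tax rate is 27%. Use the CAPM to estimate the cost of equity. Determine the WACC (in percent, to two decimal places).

Market risk premium = 7.5% − 1.84% = 5.66%.
Cost of equity via CAPM: Re = 1.84% + 1.47 × 5.66% = 10.1602%.
Total capital V = 2061 + 1610 = 3671.
Equity: weight = 2061/3671 = 0.5614; cost = 10.1602%.
Debt: weight = 1610/3671 = 0.4386; after-tax cost = 4.9% × (1 − 27%) = 3.5770%.
WACC = 0.5614 × 10.1602% + 0.4386 × 3.5770% = 7.2730%.

7.27%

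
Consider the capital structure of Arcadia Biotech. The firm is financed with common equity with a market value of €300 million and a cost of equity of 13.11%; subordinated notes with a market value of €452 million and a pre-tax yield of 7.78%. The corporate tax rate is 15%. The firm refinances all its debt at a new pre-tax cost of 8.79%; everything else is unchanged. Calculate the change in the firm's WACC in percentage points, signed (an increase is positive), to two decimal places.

+0.52 pp

Current WACC:
Total capital V = 300 + 452 = 752.
Equity: weight = 300/752 = 0.3989; cost = 13.11%.
Subordinated notes: weight = 452/752 = 0.6011; after-tax cost = 7.78% × (1 − 15%) = 6.6130%.
WACC = 0.3989 × 13.1100% + 0.6011 × 6.6130% = 9.2049%.
After the change:
Total capital V = 300 + 452 = 752.
Equity: weight = 300/752 = 0.3989; cost = 13.11%.
Subordinated notes: weight = 452/752 = 0.6011; after-tax cost = 8.79% × (1 − 15%) = 7.4715%.
WACC = 0.3989 × 13.1100% + 0.6011 × 7.4715% = 9.7209%.
Change in WACC = 9.7209% − 9.2049% = 0.5160 pp.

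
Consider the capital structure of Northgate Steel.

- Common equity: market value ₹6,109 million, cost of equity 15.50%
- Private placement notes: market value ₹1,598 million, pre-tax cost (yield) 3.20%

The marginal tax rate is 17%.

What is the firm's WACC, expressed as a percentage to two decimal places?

12.84%

Total capital V = 6109 + 1598 = 7707.
Equity: weight = 6109/7707 = 0.7927; cost = 15.5%.
Private placement notes: weight = 1598/7707 = 0.2073; after-tax cost = 3.2% × (1 − 17%) = 2.6560%.
WACC = 0.7927 × 15.5000% + 0.2073 × 2.6560% = 12.8369%.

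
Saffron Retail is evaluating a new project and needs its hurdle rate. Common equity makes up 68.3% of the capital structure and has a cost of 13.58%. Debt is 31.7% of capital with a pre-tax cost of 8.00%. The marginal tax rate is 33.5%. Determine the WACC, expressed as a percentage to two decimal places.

10.96%

After-tax cost of debt = 8% × (1 − 33.5%) = 5.3200%.
WACC = 0.683 × 13.5800% + 0.317 × 5.3200% = 10.9616%.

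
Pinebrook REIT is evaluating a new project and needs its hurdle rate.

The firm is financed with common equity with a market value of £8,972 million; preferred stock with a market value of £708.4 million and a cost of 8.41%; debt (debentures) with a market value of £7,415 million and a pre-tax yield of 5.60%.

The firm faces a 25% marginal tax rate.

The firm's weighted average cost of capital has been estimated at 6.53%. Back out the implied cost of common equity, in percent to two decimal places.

Total capital V = 8972 + 708.4 + 7415 = 17095.4.
Equity weight = 8972/17095.4 = 0.5248.
Preferred weight = 708.4/17095.4 = 0.0414.
Debentures weight = 7415/17095.4 = 0.4337.
Debt contribution = 0.4337 × 5.6% × (1 − 25%) = 1.8217%.
Preferred contribution = 0.0414 × 8.41% = 0.3485%.
Required equity contribution = 6.53% − 2.1702% = 4.3598%.
Re = 4.3598% / 0.5248 = 8.3072%.

8.31%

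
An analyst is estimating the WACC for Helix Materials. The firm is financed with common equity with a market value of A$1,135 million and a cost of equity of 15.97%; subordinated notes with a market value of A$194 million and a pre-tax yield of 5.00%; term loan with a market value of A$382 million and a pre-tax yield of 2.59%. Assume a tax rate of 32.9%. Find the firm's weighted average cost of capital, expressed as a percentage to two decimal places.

Total capital V = 1135 + 194 + 382 = 1711.
Equity: weight = 1135/1711 = 0.6634; cost = 15.97%.
Subordinated notes: weight = 194/1711 = 0.1134; after-tax cost = 5% × (1 − 32.9%) = 3.3550%.
Term loan: weight = 382/1711 = 0.2233; after-tax cost = 2.59% × (1 − 32.9%) = 1.7379%.
WACC = 0.6634 × 15.9700% + 0.1134 × 3.3550% + 0.2233 × 1.7379% = 11.3622%.

11.36%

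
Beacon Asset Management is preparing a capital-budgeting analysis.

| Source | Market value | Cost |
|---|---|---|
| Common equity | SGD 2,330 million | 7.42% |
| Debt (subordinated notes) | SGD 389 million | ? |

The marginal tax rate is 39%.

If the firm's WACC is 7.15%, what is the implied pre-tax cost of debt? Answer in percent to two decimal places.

Total capital V = 2330 + 389 = 2719.
Equity weight = 2330/2719 = 0.8569.
Subordinated notes weight = 389/2719 = 0.1431.
Equity contribution = 0.8569 × 7.42% = 6.3584%.
Remaining for debt = 7.15% − 6.3584% = 0.7916%.
Rd × (1 − 39%) × 0.1431 = 0.7916%  ⇒  Rd = 9.0701%.

9.07%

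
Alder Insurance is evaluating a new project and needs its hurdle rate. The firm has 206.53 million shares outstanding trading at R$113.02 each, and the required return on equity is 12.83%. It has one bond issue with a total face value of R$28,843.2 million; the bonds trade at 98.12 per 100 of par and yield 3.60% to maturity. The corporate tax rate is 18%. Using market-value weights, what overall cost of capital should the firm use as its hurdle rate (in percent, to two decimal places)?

7.42%

Market value of equity E = 113.02 × 206.53m = 23342.0206m. Market value of debt D = 28843.2m × 98.12/100 = 28300.94784m.
Total capital V = 23342.0206 + 28300.94784 = 51642.96844.
Equity: weight = 23342.0206/51642.96844 = 0.4520; cost = 12.83%.
Bonds outstanding: weight = 28300.94784/51642.96844 = 0.5480; after-tax cost = 3.6% × (1 − 18%) = 2.9520%.
WACC = 0.4520 × 12.8300% + 0.5480 × 2.9520% = 7.4167%.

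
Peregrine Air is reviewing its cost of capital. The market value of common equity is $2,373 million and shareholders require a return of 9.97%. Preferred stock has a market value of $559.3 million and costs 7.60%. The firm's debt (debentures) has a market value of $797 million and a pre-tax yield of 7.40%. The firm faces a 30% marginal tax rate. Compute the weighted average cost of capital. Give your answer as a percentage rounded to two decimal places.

Total capital V = 2373 + 559.3 + 797 = 3729.3.
Equity: weight = 2373/3729.3 = 0.6363; cost = 9.97%.
Preferred: weight = 559.3/3729.3 = 0.1500; cost = 7.6%.
Debentures: weight = 797/3729.3 = 0.2137; after-tax cost = 7.4% × (1 − 30%) = 5.1800%.
WACC = 0.6363 × 9.9700% + 0.1500 × 7.6000% + 0.2137 × 5.1800% = 8.5909%.

8.59%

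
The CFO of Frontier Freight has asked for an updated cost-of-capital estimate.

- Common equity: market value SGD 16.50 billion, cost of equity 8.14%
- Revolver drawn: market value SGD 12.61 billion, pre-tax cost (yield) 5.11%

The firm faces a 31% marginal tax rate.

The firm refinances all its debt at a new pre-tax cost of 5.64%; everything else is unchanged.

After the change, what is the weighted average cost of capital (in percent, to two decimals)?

After the change:
Total capital V = 16.5 + 12.61 = 29.11.
Equity: weight = 16.5/29.11 = 0.5668; cost = 8.14%.
Revolver drawn: weight = 12.61/29.11 = 0.4332; after-tax cost = 5.64% × (1 − 31%) = 3.8916%.
WACC = 0.5668 × 8.1400% + 0.4332 × 3.8916% = 6.2997%.

6.30%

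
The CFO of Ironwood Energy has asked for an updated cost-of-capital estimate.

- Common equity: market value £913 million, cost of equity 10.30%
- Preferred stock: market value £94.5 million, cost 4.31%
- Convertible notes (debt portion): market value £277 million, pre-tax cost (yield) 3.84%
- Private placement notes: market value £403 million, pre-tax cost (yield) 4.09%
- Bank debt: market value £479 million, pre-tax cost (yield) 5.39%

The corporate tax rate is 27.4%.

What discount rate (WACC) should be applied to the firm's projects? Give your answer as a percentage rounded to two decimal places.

Total capital V = 913 + 94.5 + 277 + 403 + 479 = 2166.5.
Equity: weight = 913/2166.5 = 0.4214; cost = 10.3%.
Preferred: weight = 94.5/2166.5 = 0.0436; cost = 4.31%.
Convertible notes (debt portion): weight = 277/2166.5 = 0.1279; after-tax cost = 3.84% × (1 − 27.4%) = 2.7878%.
Private placement notes: weight = 403/2166.5 = 0.1860; after-tax cost = 4.09% × (1 − 27.4%) = 2.9693%.
Bank debt: weight = 479/2166.5 = 0.2211; after-tax cost = 5.39% × (1 − 27.4%) = 3.9131%.
WACC = 0.4214 × 10.3000% + 0.0436 × 4.3100% + 0.1279 × 2.7878% + 0.1860 × 2.9693% + 0.2211 × 3.9131% = 6.3025%.

6.30%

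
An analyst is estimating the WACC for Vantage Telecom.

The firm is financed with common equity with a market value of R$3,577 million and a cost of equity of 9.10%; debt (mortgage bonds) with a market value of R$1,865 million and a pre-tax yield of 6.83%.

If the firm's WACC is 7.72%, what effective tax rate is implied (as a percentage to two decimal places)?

Total capital V = 3577 + 1865 = 5442.
Equity weight = 3577/5442 = 0.6573.
Mortgage bonds weight = 1865/5442 = 0.3427.
Equity contribution = 0.6573 × 9.1% = 5.9814%.
Debt contribution must be 7.72% − 5.9814% = 1.7386%.
0.3427 × 6.83% × (1 − T) = 1.7386%  ⇒  (1 − T) = 0.7428.
T = 25.7216%.

25.72%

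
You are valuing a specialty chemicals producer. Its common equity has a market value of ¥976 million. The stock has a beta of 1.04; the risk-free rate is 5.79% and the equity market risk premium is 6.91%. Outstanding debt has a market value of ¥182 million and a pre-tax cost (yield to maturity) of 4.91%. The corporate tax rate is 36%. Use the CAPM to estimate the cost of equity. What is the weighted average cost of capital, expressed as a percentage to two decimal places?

Cost of equity via CAPM: Re = 5.79% + 1.04 × 6.91% = 12.9764%.
Total capital V = 976 + 182 = 1158.
Equity: weight = 976/1158 = 0.8428; cost = 12.9764%.
Debt: weight = 182/1158 = 0.1572; after-tax cost = 4.91% × (1 − 36%) = 3.1424%.
WACC = 0.8428 × 12.9764% + 0.1572 × 3.1424% = 11.4308%.

11.43%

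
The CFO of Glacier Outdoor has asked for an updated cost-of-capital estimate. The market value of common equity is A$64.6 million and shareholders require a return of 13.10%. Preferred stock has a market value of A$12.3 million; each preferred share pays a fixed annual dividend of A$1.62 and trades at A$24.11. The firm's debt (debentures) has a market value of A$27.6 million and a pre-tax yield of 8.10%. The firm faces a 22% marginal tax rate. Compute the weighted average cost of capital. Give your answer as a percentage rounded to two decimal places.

Cost of preferred: Rp = 1.62 / 24.11 = 6.7192%.
Total capital V = 64.6 + 12.3 + 27.6 = 104.5.
Equity: weight = 64.6/104.5 = 0.6182; cost = 13.1%.
Preferred: weight = 12.3/104.5 = 0.1177; cost = 6.7192%.
Debentures: weight = 27.6/104.5 = 0.2641; after-tax cost = 8.1% × (1 − 22%) = 6.3180%.
WACC = 0.6182 × 13.1000% + 0.1177 × 6.7192% + 0.2641 × 6.3180% = 10.5577%.

10.56%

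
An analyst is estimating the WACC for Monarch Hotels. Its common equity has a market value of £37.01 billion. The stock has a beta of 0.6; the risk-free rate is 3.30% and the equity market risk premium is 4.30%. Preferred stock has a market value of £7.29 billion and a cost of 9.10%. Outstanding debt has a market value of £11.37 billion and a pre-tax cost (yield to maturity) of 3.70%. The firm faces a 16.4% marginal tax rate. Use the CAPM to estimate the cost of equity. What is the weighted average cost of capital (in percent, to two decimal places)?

5.73%

Cost of equity via CAPM: Re = 3.3% + 0.6 × 4.3% = 5.8800%.
Total capital V = 37.01 + 7.29 + 11.37 = 55.67.
Equity: weight = 37.01/55.67 = 0.6648; cost = 5.88%.
Preferred: weight = 7.29/55.67 = 0.1310; cost = 9.1%.
Debt: weight = 11.37/55.67 = 0.2042; after-tax cost = 3.7% × (1 − 16.4%) = 3.0932%.
WACC = 0.6648 × 5.8800% + 0.1310 × 9.1000% + 0.2042 × 3.0932% = 5.7325%.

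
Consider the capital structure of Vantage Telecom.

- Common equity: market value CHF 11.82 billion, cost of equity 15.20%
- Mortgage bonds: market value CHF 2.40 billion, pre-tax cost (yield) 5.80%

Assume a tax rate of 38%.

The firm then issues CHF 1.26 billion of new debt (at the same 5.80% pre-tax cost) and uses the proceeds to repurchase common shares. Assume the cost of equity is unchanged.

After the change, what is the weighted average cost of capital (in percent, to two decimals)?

12.21%

After the change:
Total capital V = 10.56 + 3.66 = 14.22.
Equity: weight = 10.56/14.22 = 0.7426; cost = 15.2%.
Mortgage bonds: weight = 3.66/14.22 = 0.2574; after-tax cost = 5.8% × (1 − 38%) = 3.5960%.
WACC = 0.7426 × 15.2000% + 0.2574 × 3.5960% = 12.2133%.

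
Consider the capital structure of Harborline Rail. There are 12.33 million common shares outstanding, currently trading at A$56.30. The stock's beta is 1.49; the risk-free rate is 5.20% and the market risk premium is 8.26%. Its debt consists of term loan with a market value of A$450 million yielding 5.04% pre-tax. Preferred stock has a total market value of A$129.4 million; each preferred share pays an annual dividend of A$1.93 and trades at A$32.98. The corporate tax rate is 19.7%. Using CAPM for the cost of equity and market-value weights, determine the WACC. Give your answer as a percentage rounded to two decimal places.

Cost of equity via CAPM: Re = 5.2% + 1.49 × 8.26% = 17.5074%.
Cost of preferred: Rp = 1.93 / 32.98 = 5.8520%.
Market value of equity E = 56.3 × 12.33m = 694.179m.
Total capital V = 694.179 + 129.4 + 450 = 1273.579.
Equity: weight = 694.179/1273.579 = 0.5451; cost = 17.5074%.
Preferred: weight = 129.4/1273.579 = 0.1016; cost = 5.852%.
Term loan: weight = 450/1273.579 = 0.3533; after-tax cost = 5.04% × (1 − 19.7%) = 4.0471%.
WACC = 0.5451 × 17.5074% + 0.1016 × 5.8520% + 0.3533 × 4.0471% = 11.5672%.

11.57%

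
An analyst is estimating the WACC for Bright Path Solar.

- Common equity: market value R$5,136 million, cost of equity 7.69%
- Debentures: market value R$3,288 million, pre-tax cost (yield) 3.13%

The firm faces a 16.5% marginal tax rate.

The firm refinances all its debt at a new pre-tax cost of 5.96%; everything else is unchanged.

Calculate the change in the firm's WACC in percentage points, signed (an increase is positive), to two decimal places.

Current WACC:
Total capital V = 5136 + 3288 = 8424.
Equity: weight = 5136/8424 = 0.6097; cost = 7.69%.
Debentures: weight = 3288/8424 = 0.3903; after-tax cost = 3.13% × (1 − 16.5%) = 2.6135%.
WACC = 0.6097 × 7.6900% + 0.3903 × 2.6135% = 5.7086%.
After the change:
Total capital V = 5136 + 3288 = 8424.
Equity: weight = 5136/8424 = 0.6097; cost = 7.69%.
Debentures: weight = 3288/8424 = 0.3903; after-tax cost = 5.96% × (1 − 16.5%) = 4.9766%.
WACC = 0.6097 × 7.6900% + 0.3903 × 4.9766% = 6.6309%.
Change in WACC = 6.6309% − 5.7086% = 0.9223 pp.

+0.92 pp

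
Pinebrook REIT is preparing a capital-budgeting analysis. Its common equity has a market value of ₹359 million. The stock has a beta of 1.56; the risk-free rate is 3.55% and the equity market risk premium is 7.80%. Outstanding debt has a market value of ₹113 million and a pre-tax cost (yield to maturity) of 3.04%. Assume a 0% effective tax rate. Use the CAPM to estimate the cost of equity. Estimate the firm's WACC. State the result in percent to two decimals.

Cost of equity via CAPM: Re = 3.55% + 1.56 × 7.8% = 15.7180%.
Total capital V = 359 + 113 = 472.
Equity: weight = 359/472 = 0.7606; cost = 15.718%.
Debt: weight = 113/472 = 0.2394; after-tax cost = 3.04% × (1 − 0%) = 3.0400%.
WACC = 0.7606 × 15.7180% + 0.2394 × 3.0400% = 12.6828%.

12.68%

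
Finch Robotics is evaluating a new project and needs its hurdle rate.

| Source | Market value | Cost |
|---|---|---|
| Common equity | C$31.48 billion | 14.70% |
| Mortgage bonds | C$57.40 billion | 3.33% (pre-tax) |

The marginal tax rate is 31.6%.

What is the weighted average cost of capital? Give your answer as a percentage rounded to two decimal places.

6.68%

Total capital V = 31.48 + 57.4 = 88.88.
Equity: weight = 31.48/88.88 = 0.3542; cost = 14.7%.
Mortgage bonds: weight = 57.4/88.88 = 0.6458; after-tax cost = 3.33% × (1 − 31.6%) = 2.2777%.
WACC = 0.3542 × 14.7000% + 0.6458 × 2.2777% = 6.6775%.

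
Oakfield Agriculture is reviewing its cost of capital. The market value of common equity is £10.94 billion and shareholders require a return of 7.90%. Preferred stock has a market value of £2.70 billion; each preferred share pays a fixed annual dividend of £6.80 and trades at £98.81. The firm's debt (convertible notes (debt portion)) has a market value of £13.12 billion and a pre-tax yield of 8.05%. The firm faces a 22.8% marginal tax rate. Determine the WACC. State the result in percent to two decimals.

Cost of preferred: Rp = 6.8 / 98.81 = 6.8819%.
Total capital V = 10.94 + 2.7 + 13.12 = 26.76.
Equity: weight = 10.94/26.76 = 0.4088; cost = 7.9%.
Preferred: weight = 2.7/26.76 = 0.1009; cost = 6.8819%.
Convertible notes (debt portion): weight = 13.12/26.76 = 0.4903; after-tax cost = 8.05% × (1 − 22.8%) = 6.2146%.
WACC = 0.4088 × 7.9000% + 0.1009 × 6.8819% + 0.4903 × 6.2146% = 6.9710%.

6.97%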